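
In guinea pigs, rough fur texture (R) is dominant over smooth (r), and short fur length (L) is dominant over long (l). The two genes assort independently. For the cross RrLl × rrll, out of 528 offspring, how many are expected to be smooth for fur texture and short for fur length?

Dihybrid cross RrLl × rrll — consider each gene separately:
fur texture: Rr × rr → 2 Rr, 2 rr → 2 R_ : 2 rr (out of 4)
fur length: Ll × ll → 2 Ll, 2 ll → 2 L_ : 2 ll (out of 4)
Looking for: smooth (rr) and short (L_)
P(smooth) = 2/4, P(short) = 2/4
P(both) = 2/4 × 2/4 = 4/16 = 1/4
Expected count = 1/4 × 528 = 132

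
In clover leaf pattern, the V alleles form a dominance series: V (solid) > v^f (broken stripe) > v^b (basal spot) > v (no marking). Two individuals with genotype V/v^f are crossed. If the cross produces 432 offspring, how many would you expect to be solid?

Cross: V/v^f × V/v^f
Allele dominance: V > v^f > v^b > v
Offspring genotypes: 1 V/V, 2 V/v^f, 1 v^f/v^f
Phenotype counts: 3 solid, 1 broken stripe
solid: 3 out of 4 → fraction 3/4
Expected count = 3/4 × 432 = 324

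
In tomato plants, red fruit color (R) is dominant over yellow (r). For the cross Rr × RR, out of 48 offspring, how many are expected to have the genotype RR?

Punnett square for Rr × RR:
Offspring genotypes: 2 RR, 2 Rr
Total offspring: 4
Count with target: 2
Probability: 2/4 = 1/2
Expected count = 1/2 × 48 = 24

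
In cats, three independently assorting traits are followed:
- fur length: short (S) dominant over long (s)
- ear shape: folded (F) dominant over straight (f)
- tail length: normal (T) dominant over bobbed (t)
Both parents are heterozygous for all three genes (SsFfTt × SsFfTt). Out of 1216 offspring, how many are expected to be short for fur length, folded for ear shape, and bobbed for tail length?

Trihybrid cross: SsFfTt × SsFfTt
Each trait segregates independently with a 3:1 phenotypic ratio, so each gene contributes 3/4 (dominant) or 1/4 (recessive).
Target: short (fur length), folded (ear shape), bobbed (tail length)
Probability = product of independent per-trait probabilities
= 3/4 × 3/4 × 1/4 = 9/64
Expected count = 9/64 × 1216 = 171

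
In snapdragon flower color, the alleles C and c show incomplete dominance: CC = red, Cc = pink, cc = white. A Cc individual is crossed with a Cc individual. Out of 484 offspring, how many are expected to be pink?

Punnett square for Cc × Cc:
Offspring genotypes: 1 CC, 2 Cc, 1 cc
Phenotype counts: 1 red, 2 pink, 1 white
pink: 2 out of 4 → fraction 1/2
Expected count = 1/2 × 484 = 242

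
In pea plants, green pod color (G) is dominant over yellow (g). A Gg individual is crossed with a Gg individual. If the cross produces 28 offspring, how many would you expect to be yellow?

Punnett square for Gg × Gg:
Offspring genotypes: 1 GG, 2 Gg, 1 gg
green: 3, yellow: 1
yellow: 1 out of 4 → fraction 1/4
Expected count = 1/4 × 28 = 7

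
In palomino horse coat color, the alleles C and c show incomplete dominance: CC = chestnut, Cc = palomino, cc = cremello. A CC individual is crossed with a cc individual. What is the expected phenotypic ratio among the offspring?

Punnett square for CC × cc:
Offspring genotypes: 4 Cc
Phenotype counts: 4 palomino
Ratio: all palomino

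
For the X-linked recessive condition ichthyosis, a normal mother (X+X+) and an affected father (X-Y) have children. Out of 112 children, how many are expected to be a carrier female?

Cross: X+X+ × X-Y
Offspring: 2 X+X-, 2 X+Y
Probability of a carrier female: 2/4 = 1/2
Expected count = 1/2 × 112 = 56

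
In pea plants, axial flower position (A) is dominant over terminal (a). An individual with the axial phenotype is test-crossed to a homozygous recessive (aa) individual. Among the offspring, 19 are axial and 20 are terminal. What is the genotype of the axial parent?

Test cross: ? × aa
Offspring: 19 axial, 20 terminal — approximately 1:1.
A 1:1 ratio in a test cross indicates the unknown parent is heterozygous (Aa).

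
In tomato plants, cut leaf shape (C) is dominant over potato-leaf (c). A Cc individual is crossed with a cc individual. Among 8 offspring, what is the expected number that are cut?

Punnett square for Cc × cc:
Offspring genotypes: 2 Cc, 2 cc
cut: 2, potato-leaf: 2
cut: 2 out of 4 → fraction 1/2
Expected count = 1/2 × 8 = 4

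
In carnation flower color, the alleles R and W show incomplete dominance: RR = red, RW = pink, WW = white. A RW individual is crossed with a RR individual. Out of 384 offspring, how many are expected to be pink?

Punnett square for RW × RR:
Offspring genotypes: 2 RR, 2 RW
Phenotype counts: 2 red, 2 pink
pink: 2 out of 4 → fraction 1/2
Expected count = 1/2 × 384 = 192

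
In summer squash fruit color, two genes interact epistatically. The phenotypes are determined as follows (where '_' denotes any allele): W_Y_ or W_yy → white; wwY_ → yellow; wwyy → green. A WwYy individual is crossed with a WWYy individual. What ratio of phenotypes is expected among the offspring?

Cross: WwYy × WWYy — consider each gene separately:
W gene: Ww × WW → 2 WW, 2 Ww → 4 W_ (out of 4)
Y gene: Yy × Yy → 1 YY, 2 Yy, 1 yy → 3 Y_ : 1 yy (out of 4)
Genotype classes (out of 4 × 4 = 16): W_Y_ = 4×3 = 12; W_yy = 4×1 = 4
Apply the phenotype rules: W_Y_ (12) + W_yy (4) → white
Phenotype counts (out of 16): 16 white
Ratio: all white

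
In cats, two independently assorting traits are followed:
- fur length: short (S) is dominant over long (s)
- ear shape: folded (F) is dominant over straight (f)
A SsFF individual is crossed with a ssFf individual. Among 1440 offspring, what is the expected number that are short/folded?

Dihybrid cross SsFF × ssFf — consider each gene separately:
fur length: Ss × ss → 2 Ss, 2 ss → 2 S_ : 2 ss (out of 4)
ear shape: FF × Ff → 2 FF, 2 Ff → 4 F_ (out of 4)
Combine (counts out of 4 × 4 = 16): short/folded (S_F_) = 2×4 = 8; long/folded (ssF_) = 2×4 = 8
Phenotype counts (out of 16): 8 short/folded, 8 long/folded
short/folded: 8 out of 16 → fraction 1/2
Expected count = 1/2 × 1440 = 720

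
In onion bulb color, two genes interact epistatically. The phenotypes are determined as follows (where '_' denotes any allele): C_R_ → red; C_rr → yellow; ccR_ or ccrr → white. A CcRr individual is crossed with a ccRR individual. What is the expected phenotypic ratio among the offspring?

Cross: CcRr × ccRR — consider each gene separately:
C gene: Cc × cc → 2 Cc, 2 cc → 2 C_ : 2 cc (out of 4)
R gene: Rr × RR → 2 RR, 2 Rr → 4 R_ (out of 4)
Genotype classes (out of 4 × 4 = 16): C_R_ = 2×4 = 8; ccR_ = 2×4 = 8
Apply the phenotype rules: C_R_ (8) → red; ccR_ (8) → white
Phenotype counts (out of 16): 8 red, 8 white
Ratio: 1 red : 1 white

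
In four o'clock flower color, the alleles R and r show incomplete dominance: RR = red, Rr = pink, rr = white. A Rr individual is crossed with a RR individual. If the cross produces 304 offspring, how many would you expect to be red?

Punnett square for Rr × RR:
Offspring genotypes: 2 RR, 2 Rr
Phenotype counts: 2 red, 2 pink
red: 2 out of 4 → fraction 1/2
Expected count = 1/2 × 304 = 152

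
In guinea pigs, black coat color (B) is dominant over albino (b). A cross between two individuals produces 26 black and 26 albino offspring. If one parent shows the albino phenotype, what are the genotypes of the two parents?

Observed offspring: 26 black, 26 albino
The observed ratio simplifies to 1:1. One parent shows albino, so its genotype must be bb. A 1:1 offspring split requires the other parent to be heterozygous (Bb).
Parent genotypes: bb × Bb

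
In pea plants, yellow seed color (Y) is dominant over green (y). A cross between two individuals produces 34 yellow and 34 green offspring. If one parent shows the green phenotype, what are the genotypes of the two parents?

Observed offspring: 34 yellow, 34 green
The observed ratio simplifies to 1:1. One parent shows green, so its genotype must be yy. A 1:1 offspring split requires the other parent to be heterozygous (Yy).
Parent genotypes: yy × Yy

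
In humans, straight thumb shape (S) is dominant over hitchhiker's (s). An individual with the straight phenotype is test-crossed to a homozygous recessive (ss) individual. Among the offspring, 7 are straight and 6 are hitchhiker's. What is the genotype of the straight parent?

Test cross: ? × ss
Offspring: 7 straight, 6 hitchhiker's — approximately 1:1.
A 1:1 ratio in a test cross indicates the unknown parent is heterozygous (Ss).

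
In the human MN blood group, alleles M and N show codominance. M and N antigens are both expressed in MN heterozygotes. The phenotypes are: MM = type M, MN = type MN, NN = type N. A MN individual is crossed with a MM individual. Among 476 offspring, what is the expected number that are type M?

Punnett square for MN × MM:
Offspring genotypes: 2 MM, 2 MN
Phenotype counts: 2 type M, 2 type MN
type M: 2 out of 4 → fraction 1/2
Expected count = 1/2 × 476 = 238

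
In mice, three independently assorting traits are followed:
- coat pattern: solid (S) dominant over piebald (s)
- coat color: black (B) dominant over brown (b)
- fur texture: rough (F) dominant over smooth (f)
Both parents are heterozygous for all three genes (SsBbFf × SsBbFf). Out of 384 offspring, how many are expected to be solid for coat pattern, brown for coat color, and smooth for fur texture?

Trihybrid cross: SsBbFf × SsBbFf
Each trait segregates independently with a 3:1 phenotypic ratio, so each gene contributes 3/4 (dominant) or 1/4 (recessive).
Target: solid (coat pattern), brown (coat color), smooth (fur texture)
Probability = product of independent per-trait probabilities
= 3/4 × 1/4 × 1/4 = 3/64
Expected count = 3/64 × 384 = 18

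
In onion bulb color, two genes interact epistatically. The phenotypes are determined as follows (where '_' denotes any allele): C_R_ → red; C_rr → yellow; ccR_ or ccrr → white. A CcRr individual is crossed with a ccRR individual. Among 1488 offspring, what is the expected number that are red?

Cross: CcRr × ccRR — consider each gene separately:
C gene: Cc × cc → 2 Cc, 2 cc → 2 C_ : 2 cc (out of 4)
R gene: Rr × RR → 2 RR, 2 Rr → 4 R_ (out of 4)
Genotype classes (out of 4 × 4 = 16): C_R_ = 2×4 = 8; ccR_ = 2×4 = 8
Apply the phenotype rules: C_R_ (8) → red; ccR_ (8) → white
Phenotype counts (out of 16): 8 red, 8 white
red: 8 out of 16 → fraction 1/2
Expected count = 1/2 × 1488 = 744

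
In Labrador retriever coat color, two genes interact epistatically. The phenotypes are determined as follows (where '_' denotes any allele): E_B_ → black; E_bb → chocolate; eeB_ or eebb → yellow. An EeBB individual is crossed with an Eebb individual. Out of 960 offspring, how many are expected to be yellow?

Cross: EeBB × Eebb — consider each gene separately:
E gene: Ee × Ee → 1 EE, 2 Ee, 1 ee → 3 E_ : 1 ee (out of 4)
B gene: BB × bb → 4 Bb → 4 B_ (out of 4)
Genotype classes (out of 4 × 4 = 16): E_B_ = 3×4 = 12; eeB_ = 1×4 = 4
Apply the phenotype rules: E_B_ (12) → black; eeB_ (4) → yellow
Phenotype counts (out of 16): 12 black, 4 yellow
yellow: 4 out of 16 → fraction 1/4
Expected count = 1/4 × 960 = 240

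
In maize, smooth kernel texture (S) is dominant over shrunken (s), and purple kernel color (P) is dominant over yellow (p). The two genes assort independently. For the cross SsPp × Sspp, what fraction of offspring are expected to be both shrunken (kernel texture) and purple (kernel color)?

Dihybrid cross SsPp × Sspp — consider each gene separately:
kernel texture: Ss × Ss → 1 SS, 2 Ss, 1 ss → 3 S_ : 1 ss (out of 4)
kernel color: Pp × pp → 2 Pp, 2 pp → 2 P_ : 2 pp (out of 4)
Looking for: shrunken (ss) and purple (P_)
P(shrunken) = 1/4, P(purple) = 2/4
P(both) = 1/4 × 2/4 = 2/16 = 1/8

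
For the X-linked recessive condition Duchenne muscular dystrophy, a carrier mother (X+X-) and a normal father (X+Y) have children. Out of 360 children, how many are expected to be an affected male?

Cross: X+X- × X+Y
Offspring: 1 X+X+, 1 X+Y, 1 X+X-, 1 X-Y
Probability of an affected male: 1/4
Expected count = 1/4 × 360 = 90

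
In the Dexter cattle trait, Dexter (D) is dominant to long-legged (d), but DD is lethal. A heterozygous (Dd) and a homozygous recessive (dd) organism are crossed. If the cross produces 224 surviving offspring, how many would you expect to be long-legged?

Cross: Dd × dd
Punnett square offspring (before lethality): 2 Dd, 2 dd
No DD offspring are produced in this cross.
long-legged: 2 out of 4 → fraction 1/2
Expected count = 1/2 × 224 = 112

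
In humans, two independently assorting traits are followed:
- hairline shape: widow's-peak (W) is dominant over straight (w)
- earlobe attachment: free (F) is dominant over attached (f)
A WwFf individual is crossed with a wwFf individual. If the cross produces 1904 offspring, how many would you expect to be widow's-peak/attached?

Dihybrid cross WwFf × wwFf — consider each gene separately:
hairline shape: Ww × ww → 2 Ww, 2 ww → 2 W_ : 2 ww (out of 4)
earlobe attachment: Ff × Ff → 1 FF, 2 Ff, 1 ff → 3 F_ : 1 ff (out of 4)
Combine (counts out of 4 × 4 = 16): widow's-peak/free (W_F_) = 2×3 = 6; widow's-peak/attached (W_ff) = 2×1 = 2; straight/free (wwF_) = 2×3 = 6; straight/attached (wwff) = 2×1 = 2
Phenotype counts (out of 16): 6 widow's-peak/free, 2 widow's-peak/attached, 6 straight/free, 2 straight/attached
widow's-peak/attached: 2 out of 16 → fraction 1/8
Expected count = 1/8 × 1904 = 238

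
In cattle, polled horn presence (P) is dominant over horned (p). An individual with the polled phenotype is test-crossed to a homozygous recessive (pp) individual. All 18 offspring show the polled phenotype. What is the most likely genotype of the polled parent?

Test cross: ? × pp
All offspring are polled.
If the unknown parent were heterozygous (Pp), about half of 18 offspring would be horned; none are. The unknown parent is most likely homozygous dominant (PP).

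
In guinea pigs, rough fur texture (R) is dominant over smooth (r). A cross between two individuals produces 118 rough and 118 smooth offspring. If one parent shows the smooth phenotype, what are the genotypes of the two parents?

Observed offspring: 118 rough, 118 smooth
The observed ratio simplifies to 1:1. One parent shows smooth, so its genotype must be rr. A 1:1 offspring split requires the other parent to be heterozygous (Rr).
Parent genotypes: rr × Rr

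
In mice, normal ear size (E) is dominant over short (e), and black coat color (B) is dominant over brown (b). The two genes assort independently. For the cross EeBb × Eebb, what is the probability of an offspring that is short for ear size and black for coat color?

Dihybrid cross EeBb × Eebb — consider each gene separately:
ear size: Ee × Ee → 1 EE, 2 Ee, 1 ee → 3 E_ : 1 ee (out of 4)
coat color: Bb × bb → 2 Bb, 2 bb → 2 B_ : 2 bb (out of 4)
Looking for: short (ee) and black (B_)
P(short) = 1/4, P(black) = 2/4
P(both) = 1/4 × 2/4 = 2/16 = 1/8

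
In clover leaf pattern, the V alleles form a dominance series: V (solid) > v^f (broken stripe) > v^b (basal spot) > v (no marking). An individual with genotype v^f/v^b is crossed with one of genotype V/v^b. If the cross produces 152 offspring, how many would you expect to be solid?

Cross: v^f/v^b × V/v^b
Allele dominance: V > v^f > v^b > v
Offspring genotypes: 1 V/v^f, 1 v^f/v^b, 1 V/v^b, 1 v^b/v^b
Phenotype counts: 2 solid, 1 broken stripe, 1 basal spot
solid: 2 out of 4 → fraction 1/2
Expected count = 1/2 × 152 = 76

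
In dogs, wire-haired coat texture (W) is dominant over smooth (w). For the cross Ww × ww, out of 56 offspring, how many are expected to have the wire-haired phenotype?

Punnett square for Ww × ww:
Offspring genotypes: 2 Ww, 2 ww
Total offspring: 4
Count with target: 2
Probability: 2/4 = 1/2
Expected count = 1/2 × 56 = 28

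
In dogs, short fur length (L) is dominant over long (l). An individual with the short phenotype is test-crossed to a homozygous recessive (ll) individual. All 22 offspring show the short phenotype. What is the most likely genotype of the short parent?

Test cross: ? × ll
All offspring are short.
If the unknown parent were heterozygous (Ll), about half of 22 offspring would be long; none are. The unknown parent is most likely homozygous dominant (LL).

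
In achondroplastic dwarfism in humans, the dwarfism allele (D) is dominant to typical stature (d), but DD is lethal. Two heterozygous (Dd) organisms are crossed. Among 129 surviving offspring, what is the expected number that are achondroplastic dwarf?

Cross: Dd × Dd
Punnett square offspring (before lethality): 1 DD, 2 Dd, 1 dd
The DD genotype is lethal (embryos die); surviving offspring: 2 Dd, 1 dd
achondroplastic dwarf: 2 out of 3 → fraction 2/3
Expected count = 2/3 × 129 = 86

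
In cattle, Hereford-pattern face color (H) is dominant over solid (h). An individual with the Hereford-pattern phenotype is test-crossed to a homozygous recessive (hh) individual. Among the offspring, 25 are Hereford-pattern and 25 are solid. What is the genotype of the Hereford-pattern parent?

Test cross: ? × hh
Offspring: 25 Hereford-pattern, 25 solid — approximately 1:1.
A 1:1 ratio in a test cross indicates the unknown parent is heterozygous (Hh).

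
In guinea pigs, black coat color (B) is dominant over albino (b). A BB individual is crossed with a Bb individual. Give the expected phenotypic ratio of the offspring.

Punnett square for BB × Bb:
Offspring genotypes: 2 BB, 2 Bb
black: 4, albino: 0
Ratio: all black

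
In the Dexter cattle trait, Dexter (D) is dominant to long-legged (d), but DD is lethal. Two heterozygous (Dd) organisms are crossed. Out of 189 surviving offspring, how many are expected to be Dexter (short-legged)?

Cross: Dd × Dd
Punnett square offspring (before lethality): 1 DD, 2 Dd, 1 dd
The DD genotype is lethal (embryos die); surviving offspring: 2 Dd, 1 dd
Dexter (short-legged): 2 out of 3 → fraction 2/3
Expected count = 2/3 × 189 = 126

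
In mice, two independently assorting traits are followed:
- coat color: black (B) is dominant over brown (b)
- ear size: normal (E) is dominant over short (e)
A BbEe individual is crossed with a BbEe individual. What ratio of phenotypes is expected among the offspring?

Dihybrid cross BbEe × BbEe — consider each gene separately:
coat color: Bb × Bb → 1 BB, 2 Bb, 1 bb → 3 B_ : 1 bb (out of 4)
ear size: Ee × Ee → 1 EE, 2 Ee, 1 ee → 3 E_ : 1 ee (out of 4)
Combine (counts out of 4 × 4 = 16): black/normal (B_E_) = 3×3 = 9; black/short (B_ee) = 3×1 = 3; brown/normal (bbE_) = 1×3 = 3; brown/short (bbee) = 1×1 = 1
Phenotype counts (out of 16): 9 black/normal, 3 black/short, 3 brown/normal, 1 brown/short
Ratio: 9 black/normal : 3 black/short : 3 brown/normal : 1 brown/short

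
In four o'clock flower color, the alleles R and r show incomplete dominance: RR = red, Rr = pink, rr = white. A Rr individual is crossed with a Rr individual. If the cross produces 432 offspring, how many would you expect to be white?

Punnett square for Rr × Rr:
Offspring genotypes: 1 RR, 2 Rr, 1 rr
Phenotype counts: 1 red, 2 pink, 1 white
white: 1 out of 4 → fraction 1/4
Expected count = 1/4 × 432 = 108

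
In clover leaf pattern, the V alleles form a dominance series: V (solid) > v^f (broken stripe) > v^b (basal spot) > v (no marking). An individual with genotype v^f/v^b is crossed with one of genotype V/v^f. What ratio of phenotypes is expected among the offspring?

Cross: v^f/v^b × V/v^f
Allele dominance: V > v^f > v^b > v
Offspring genotypes: 1 V/v^f, 1 v^f/v^f, 1 V/v^b, 1 v^f/v^b
Phenotype counts: 2 solid, 2 broken stripe
Ratio: 1 solid : 1 broken stripe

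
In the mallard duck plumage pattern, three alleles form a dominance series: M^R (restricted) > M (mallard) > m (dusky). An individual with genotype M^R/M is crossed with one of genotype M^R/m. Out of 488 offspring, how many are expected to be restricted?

Cross: M^R/M × M^R/m
Allele dominance: M^R > M > m
Offspring genotypes: 1 M^R/M^R, 1 M^R/m, 1 M^R/M, 1 M/m
Phenotype counts: 3 restricted, 1 mallard
restricted: 3 out of 4 → fraction 3/4
Expected count = 3/4 × 488 = 366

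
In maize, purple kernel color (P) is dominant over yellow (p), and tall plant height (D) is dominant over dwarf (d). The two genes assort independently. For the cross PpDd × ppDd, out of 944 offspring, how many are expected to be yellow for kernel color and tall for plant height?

Dihybrid cross PpDd × ppDd — consider each gene separately:
kernel color: Pp × pp → 2 Pp, 2 pp → 2 P_ : 2 pp (out of 4)
plant height: Dd × Dd → 1 DD, 2 Dd, 1 dd → 3 D_ : 1 dd (out of 4)
Looking for: yellow (pp) and tall (D_)
P(yellow) = 2/4, P(tall) = 3/4
P(both) = 2/4 × 3/4 = 6/16 = 3/8
Expected count = 3/8 × 944 = 354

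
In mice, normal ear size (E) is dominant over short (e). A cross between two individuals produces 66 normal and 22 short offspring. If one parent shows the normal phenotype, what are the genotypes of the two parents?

Observed offspring: 66 normal, 22 short
The observed ratio simplifies to 3:1. Short (ee) offspring appear, so each parent must contribute one e allele. The parent stated to show normal carries E, so it is Ee. The other parent is then either Ee or ee: Ee × ee would give a 1:1 split, whereas Ee × Ee gives 3:1 — matching the data. So both parents are heterozygous (Ee × Ee).
Parent genotypes: Ee × Ee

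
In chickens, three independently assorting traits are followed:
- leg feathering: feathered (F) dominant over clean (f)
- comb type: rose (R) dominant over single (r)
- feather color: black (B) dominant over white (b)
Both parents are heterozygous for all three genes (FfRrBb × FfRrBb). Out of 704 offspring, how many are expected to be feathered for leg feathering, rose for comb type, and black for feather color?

Trihybrid cross: FfRrBb × FfRrBb
Each trait segregates independently with a 3:1 phenotypic ratio, so each gene contributes 3/4 (dominant) or 1/4 (recessive).
Target: feathered (leg feathering), rose (comb type), black (feather color)
Probability = product of independent per-trait probabilities
= 3/4 × 3/4 × 3/4 = 27/64
Expected count = 27/64 × 704 = 297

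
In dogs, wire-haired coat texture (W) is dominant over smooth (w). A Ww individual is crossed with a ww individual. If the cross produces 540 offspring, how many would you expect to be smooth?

Punnett square for Ww × ww:
Offspring genotypes: 2 Ww, 2 ww
wire-haired: 2, smooth: 2
smooth: 2 out of 4 → fraction 1/2
Expected count = 1/2 × 540 = 270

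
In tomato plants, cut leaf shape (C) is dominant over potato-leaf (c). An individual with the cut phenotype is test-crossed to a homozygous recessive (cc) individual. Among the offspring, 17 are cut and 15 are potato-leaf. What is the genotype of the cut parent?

Test cross: ? × cc
Offspring: 17 cut, 15 potato-leaf — approximately 1:1.
A 1:1 ratio in a test cross indicates the unknown parent is heterozygous (Cc).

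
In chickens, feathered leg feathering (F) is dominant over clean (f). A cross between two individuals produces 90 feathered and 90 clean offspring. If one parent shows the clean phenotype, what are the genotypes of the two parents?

Observed offspring: 90 feathered, 90 clean
The observed ratio simplifies to 1:1. One parent shows clean, so its genotype must be ff. A 1:1 offspring split requires the other parent to be heterozygous (Ff).
Parent genotypes: ff × Ff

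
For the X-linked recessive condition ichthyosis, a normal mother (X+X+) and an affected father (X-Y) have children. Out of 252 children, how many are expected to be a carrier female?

Cross: X+X+ × X-Y
Offspring: 2 X+X-, 2 X+Y
Probability of a carrier female: 2/4 = 1/2
Expected count = 1/2 × 252 = 126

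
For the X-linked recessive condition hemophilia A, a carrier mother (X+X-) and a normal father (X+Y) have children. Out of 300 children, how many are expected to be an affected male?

Cross: X+X- × X+Y
Offspring: 1 X+X+, 1 X+Y, 1 X+X-, 1 X-Y
Probability of an affected male: 1/4
Expected count = 1/4 × 300 = 75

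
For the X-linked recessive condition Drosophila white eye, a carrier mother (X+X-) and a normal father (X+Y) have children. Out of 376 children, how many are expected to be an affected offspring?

Cross: X+X- × X+Y
Offspring: 1 X+X+, 1 X+Y, 1 X+X-, 1 X-Y
Probability of an affected offspring: 1/4
Expected count = 1/4 × 376 = 94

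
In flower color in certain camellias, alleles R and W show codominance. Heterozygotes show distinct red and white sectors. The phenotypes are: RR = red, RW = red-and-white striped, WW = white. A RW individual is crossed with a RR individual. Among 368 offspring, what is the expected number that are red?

Punnett square for RW × RR:
Offspring genotypes: 2 RR, 2 RW
Phenotype counts: 2 red, 2 red-and-white striped
red: 2 out of 4 → fraction 1/2
Expected count = 1/2 × 368 = 184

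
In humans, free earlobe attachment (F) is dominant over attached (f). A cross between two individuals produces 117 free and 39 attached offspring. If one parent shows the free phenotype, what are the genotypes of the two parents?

Observed offspring: 117 free, 39 attached
The observed ratio simplifies to 3:1. Attached (ff) offspring appear, so each parent must contribute one f allele. The parent stated to show free carries F, so it is Ff. The other parent is then either Ff or ff: Ff × ff would give a 1:1 split, whereas Ff × Ff gives 3:1 — matching the data. So both parents are heterozygous (Ff × Ff).
Parent genotypes: Ff × Ff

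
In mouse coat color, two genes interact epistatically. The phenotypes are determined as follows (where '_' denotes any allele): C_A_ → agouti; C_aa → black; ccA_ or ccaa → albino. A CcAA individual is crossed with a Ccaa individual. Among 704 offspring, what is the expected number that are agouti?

Cross: CcAA × Ccaa — consider each gene separately:
C gene: Cc × Cc → 1 CC, 2 Cc, 1 cc → 3 C_ : 1 cc (out of 4)
A gene: AA × aa → 4 Aa → 4 A_ (out of 4)
Genotype classes (out of 4 × 4 = 16): C_A_ = 3×4 = 12; ccA_ = 1×4 = 4
Apply the phenotype rules: C_A_ (12) → agouti; ccA_ (4) → albino
Phenotype counts (out of 16): 12 agouti, 4 albino
agouti: 12 out of 16 → fraction 3/4
Expected count = 3/4 × 704 = 528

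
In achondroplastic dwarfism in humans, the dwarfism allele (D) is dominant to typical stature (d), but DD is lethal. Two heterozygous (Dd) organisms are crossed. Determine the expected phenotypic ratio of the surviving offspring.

Cross: Dd × Dd
Punnett square offspring (before lethality): 1 DD, 2 Dd, 1 dd
The DD genotype is lethal (embryos die); surviving offspring: 2 Dd, 1 dd
Ratio: 2 achondroplastic dwarf : 1 typical stature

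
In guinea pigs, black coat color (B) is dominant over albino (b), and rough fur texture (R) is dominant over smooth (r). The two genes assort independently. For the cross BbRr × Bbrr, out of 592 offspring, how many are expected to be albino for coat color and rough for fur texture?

Dihybrid cross BbRr × Bbrr — consider each gene separately:
coat color: Bb × Bb → 1 BB, 2 Bb, 1 bb → 3 B_ : 1 bb (out of 4)
fur texture: Rr × rr → 2 Rr, 2 rr → 2 R_ : 2 rr (out of 4)
Looking for: albino (bb) and rough (R_)
P(albino) = 1/4, P(rough) = 2/4
P(both) = 1/4 × 2/4 = 2/16 = 1/8
Expected count = 1/8 × 592 = 74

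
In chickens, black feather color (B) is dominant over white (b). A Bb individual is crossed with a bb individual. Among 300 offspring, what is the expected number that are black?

Punnett square for Bb × bb:
Offspring genotypes: 2 Bb, 2 bb
black: 2, white: 2
black: 2 out of 4 → fraction 1/2
Expected count = 1/2 × 300 = 150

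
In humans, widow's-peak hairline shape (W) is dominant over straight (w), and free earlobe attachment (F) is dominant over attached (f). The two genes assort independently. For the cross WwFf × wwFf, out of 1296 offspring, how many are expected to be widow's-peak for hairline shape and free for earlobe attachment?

Dihybrid cross WwFf × wwFf — consider each gene separately:
hairline shape: Ww × ww → 2 Ww, 2 ww → 2 W_ : 2 ww (out of 4)
earlobe attachment: Ff × Ff → 1 FF, 2 Ff, 1 ff → 3 F_ : 1 ff (out of 4)
Looking for: widow's-peak (W_) and free (F_)
P(widow's-peak) = 2/4, P(free) = 3/4
P(both) = 2/4 × 3/4 = 6/16 = 3/8
Expected count = 3/8 × 1296 = 486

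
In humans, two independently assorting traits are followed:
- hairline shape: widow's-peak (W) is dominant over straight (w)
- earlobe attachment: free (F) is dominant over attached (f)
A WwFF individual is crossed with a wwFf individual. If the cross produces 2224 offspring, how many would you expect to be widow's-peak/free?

Dihybrid cross WwFF × wwFf — consider each gene separately:
hairline shape: Ww × ww → 2 Ww, 2 ww → 2 W_ : 2 ww (out of 4)
earlobe attachment: FF × Ff → 2 FF, 2 Ff → 4 F_ (out of 4)
Combine (counts out of 4 × 4 = 16): widow's-peak/free (W_F_) = 2×4 = 8; straight/free (wwF_) = 2×4 = 8
Phenotype counts (out of 16): 8 widow's-peak/free, 8 straight/free
widow's-peak/free: 8 out of 16 → fraction 1/2
Expected count = 1/2 × 2224 = 1112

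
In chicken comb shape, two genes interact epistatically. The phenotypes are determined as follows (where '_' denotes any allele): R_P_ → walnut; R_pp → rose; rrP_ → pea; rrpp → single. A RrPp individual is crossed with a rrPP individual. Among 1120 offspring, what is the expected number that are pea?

Cross: RrPp × rrPP — consider each gene separately:
R gene: Rr × rr → 2 Rr, 2 rr → 2 R_ : 2 rr (out of 4)
P gene: Pp × PP → 2 PP, 2 Pp → 4 P_ (out of 4)
Genotype classes (out of 4 × 4 = 16): R_P_ = 2×4 = 8; rrP_ = 2×4 = 8
Apply the phenotype rules: R_P_ (8) → walnut; rrP_ (8) → pea
Phenotype counts (out of 16): 8 walnut, 8 pea
pea: 8 out of 16 → fraction 1/2
Expected count = 1/2 × 1120 = 560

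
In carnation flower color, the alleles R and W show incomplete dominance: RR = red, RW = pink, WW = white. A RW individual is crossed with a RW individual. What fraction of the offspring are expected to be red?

Punnett square for RW × RW:
Offspring genotypes: 1 RR, 2 RW, 1 WW
Phenotype counts: 1 red, 2 pink, 1 white
red: 1 out of 4
Probability: 1/4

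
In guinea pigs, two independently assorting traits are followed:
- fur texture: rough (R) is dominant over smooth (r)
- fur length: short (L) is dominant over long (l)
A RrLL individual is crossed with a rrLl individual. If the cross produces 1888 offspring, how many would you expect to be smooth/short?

Dihybrid cross RrLL × rrLl — consider each gene separately:
fur texture: Rr × rr → 2 Rr, 2 rr → 2 R_ : 2 rr (out of 4)
fur length: LL × Ll → 2 LL, 2 Ll → 4 L_ (out of 4)
Combine (counts out of 4 × 4 = 16): rough/short (R_L_) = 2×4 = 8; smooth/short (rrL_) = 2×4 = 8
Phenotype counts (out of 16): 8 rough/short, 8 smooth/short
smooth/short: 8 out of 16 → fraction 1/2
Expected count = 1/2 × 1888 = 944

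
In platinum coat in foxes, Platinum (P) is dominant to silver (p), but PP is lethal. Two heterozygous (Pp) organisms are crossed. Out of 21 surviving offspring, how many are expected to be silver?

Cross: Pp × Pp
Punnett square offspring (before lethality): 1 PP, 2 Pp, 1 pp
The PP genotype is lethal (embryos die); surviving offspring: 2 Pp, 1 pp
silver: 1 out of 3 → fraction 1/3
Expected count = 1/3 × 21 = 7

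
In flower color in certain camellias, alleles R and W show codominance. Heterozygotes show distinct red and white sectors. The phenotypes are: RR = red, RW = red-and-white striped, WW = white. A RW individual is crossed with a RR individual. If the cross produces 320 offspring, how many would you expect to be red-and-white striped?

Punnett square for RW × RR:
Offspring genotypes: 2 RR, 2 RW
Phenotype counts: 2 red, 2 red-and-white striped
red-and-white striped: 2 out of 4 → fraction 1/2
Expected count = 1/2 × 320 = 160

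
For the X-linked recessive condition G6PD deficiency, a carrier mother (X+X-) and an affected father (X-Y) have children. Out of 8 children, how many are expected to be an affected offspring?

Cross: X+X- × X-Y
Offspring: 1 X+X-, 1 X+Y, 1 X-X-, 1 X-Y
Probability of an affected offspring: 2/4 = 1/2
Expected count = 1/2 × 8 = 4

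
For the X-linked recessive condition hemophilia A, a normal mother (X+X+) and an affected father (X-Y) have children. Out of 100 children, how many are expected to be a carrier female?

Cross: X+X+ × X-Y
Offspring: 2 X+X-, 2 X+Y
Probability of a carrier female: 2/4 = 1/2
Expected count = 1/2 × 100 = 50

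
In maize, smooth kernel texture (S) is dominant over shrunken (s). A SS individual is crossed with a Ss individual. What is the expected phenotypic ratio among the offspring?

Punnett square for SS × Ss:
Offspring genotypes: 2 SS, 2 Ss
smooth: 4, shrunken: 0
Ratio: all smooth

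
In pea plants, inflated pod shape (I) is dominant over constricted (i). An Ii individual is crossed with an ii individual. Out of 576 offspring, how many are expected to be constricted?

Punnett square for Ii × ii:
Offspring genotypes: 2 Ii, 2 ii
inflated: 2, constricted: 2
constricted: 2 out of 4 → fraction 1/2
Expected count = 1/2 × 576 = 288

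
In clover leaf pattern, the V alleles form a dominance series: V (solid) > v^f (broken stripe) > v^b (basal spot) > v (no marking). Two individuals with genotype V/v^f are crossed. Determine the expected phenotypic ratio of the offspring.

Cross: V/v^f × V/v^f
Allele dominance: V > v^f > v^b > v
Offspring genotypes: 1 V/V, 2 V/v^f, 1 v^f/v^f
Phenotype counts: 3 solid, 1 broken stripe
Ratio: 3 solid : 1 broken stripe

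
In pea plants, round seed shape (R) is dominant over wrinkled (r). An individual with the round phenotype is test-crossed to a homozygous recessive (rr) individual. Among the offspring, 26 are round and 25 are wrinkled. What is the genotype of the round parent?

Test cross: ? × rr
Offspring: 26 round, 25 wrinkled — approximately 1:1.
A 1:1 ratio in a test cross indicates the unknown parent is heterozygous (Rr).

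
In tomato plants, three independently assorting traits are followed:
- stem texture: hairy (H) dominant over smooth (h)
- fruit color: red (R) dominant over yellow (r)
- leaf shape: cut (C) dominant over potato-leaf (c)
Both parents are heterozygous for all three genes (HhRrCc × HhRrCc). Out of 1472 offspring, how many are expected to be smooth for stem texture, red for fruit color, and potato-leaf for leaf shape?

Trihybrid cross: HhRrCc × HhRrCc
Each trait segregates independently with a 3:1 phenotypic ratio, so each gene contributes 3/4 (dominant) or 1/4 (recessive).
Target: smooth (stem texture), red (fruit color), potato-leaf (leaf shape)
Probability = product of independent per-trait probabilities
= 1/4 × 3/4 × 1/4 = 3/64
Expected count = 3/64 × 1472 = 69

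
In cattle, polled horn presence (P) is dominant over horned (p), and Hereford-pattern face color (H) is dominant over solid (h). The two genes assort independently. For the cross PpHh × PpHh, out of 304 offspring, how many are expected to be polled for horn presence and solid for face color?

Dihybrid cross PpHh × PpHh — consider each gene separately:
horn presence: Pp × Pp → 1 PP, 2 Pp, 1 pp → 3 P_ : 1 pp (out of 4)
face color: Hh × Hh → 1 HH, 2 Hh, 1 hh → 3 H_ : 1 hh (out of 4)
Looking for: polled (P_) and solid (hh)
P(polled) = 3/4, P(solid) = 1/4
P(both) = 3/4 × 1/4 = 3/16
Expected count = 3/16 × 304 = 57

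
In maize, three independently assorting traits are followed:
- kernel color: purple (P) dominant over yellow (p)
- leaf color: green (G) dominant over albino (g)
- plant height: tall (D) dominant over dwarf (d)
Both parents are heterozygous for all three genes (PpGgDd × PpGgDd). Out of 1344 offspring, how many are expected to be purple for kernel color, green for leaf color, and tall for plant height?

Trihybrid cross: PpGgDd × PpGgDd
Each trait segregates independently with a 3:1 phenotypic ratio, so each gene contributes 3/4 (dominant) or 1/4 (recessive).
Target: purple (kernel color), green (leaf color), tall (plant height)
Probability = product of independent per-trait probabilities
= 3/4 × 3/4 × 3/4 = 27/64
Expected count = 27/64 × 1344 = 567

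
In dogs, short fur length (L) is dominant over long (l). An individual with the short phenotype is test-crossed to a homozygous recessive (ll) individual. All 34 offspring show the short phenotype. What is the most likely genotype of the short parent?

Test cross: ? × ll
All offspring are short.
If the unknown parent were heterozygous (Ll), about half of 34 offspring would be long; none are. The unknown parent is most likely homozygous dominant (LL).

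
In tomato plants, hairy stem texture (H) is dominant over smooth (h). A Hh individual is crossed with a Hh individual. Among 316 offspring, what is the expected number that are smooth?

Punnett square for Hh × Hh:
Offspring genotypes: 1 HH, 2 Hh, 1 hh
hairy: 3, smooth: 1
smooth: 1 out of 4 → fraction 1/4
Expected count = 1/4 × 316 = 79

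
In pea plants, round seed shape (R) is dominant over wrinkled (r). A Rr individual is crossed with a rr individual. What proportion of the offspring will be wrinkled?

Punnett square for Rr × rr:
Offspring genotypes: 2 Rr, 2 rr
round: 2, wrinkled: 2
wrinkled: 2 out of 4
Probability: 2/4 = 1/2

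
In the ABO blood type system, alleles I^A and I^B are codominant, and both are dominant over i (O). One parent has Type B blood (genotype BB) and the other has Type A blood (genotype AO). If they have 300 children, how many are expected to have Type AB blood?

Cross: BB × AO
Possible offspring genotypes: 2 AB, 2 BO
Blood type counts: 2 Type AB, 2 Type B
Probability of Type AB: 2/4 = 1/2
Expected count = 1/2 × 300 = 150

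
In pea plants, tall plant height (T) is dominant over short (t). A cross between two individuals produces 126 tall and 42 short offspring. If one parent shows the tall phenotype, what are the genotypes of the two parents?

Observed offspring: 126 tall, 42 short
The observed ratio simplifies to 3:1. Short (tt) offspring appear, so each parent must contribute one t allele. The parent stated to show tall carries T, so it is Tt. The other parent is then either Tt or tt: Tt × tt would give a 1:1 split, whereas Tt × Tt gives 3:1 — matching the data. So both parents are heterozygous (Tt × Tt).
Parent genotypes: Tt × Tt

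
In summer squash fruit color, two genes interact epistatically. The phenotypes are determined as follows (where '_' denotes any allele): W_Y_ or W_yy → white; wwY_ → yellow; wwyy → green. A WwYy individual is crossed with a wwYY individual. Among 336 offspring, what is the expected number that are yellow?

Cross: WwYy × wwYY — consider each gene separately:
W gene: Ww × ww → 2 Ww, 2 ww → 2 W_ : 2 ww (out of 4)
Y gene: Yy × YY → 2 YY, 2 Yy → 4 Y_ (out of 4)
Genotype classes (out of 4 × 4 = 16): W_Y_ = 2×4 = 8; wwY_ = 2×4 = 8
Apply the phenotype rules: W_Y_ (8) → white; wwY_ (8) → yellow
Phenotype counts (out of 16): 8 white, 8 yellow
yellow: 8 out of 16 → fraction 1/2
Expected count = 1/2 × 336 = 168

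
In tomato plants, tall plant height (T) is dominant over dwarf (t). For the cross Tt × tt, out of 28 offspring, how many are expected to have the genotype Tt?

Punnett square for Tt × tt:
Offspring genotypes: 2 Tt, 2 tt
Total offspring: 4
Count with target: 2
Probability: 2/4 = 1/2
Expected count = 1/2 × 28 = 14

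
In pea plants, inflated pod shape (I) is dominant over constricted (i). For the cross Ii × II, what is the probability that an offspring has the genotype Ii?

Punnett square for Ii × II:
Offspring genotypes: 2 II, 2 Ii
Total offspring: 4
Count with target: 2
Probability: 2/4 = 1/2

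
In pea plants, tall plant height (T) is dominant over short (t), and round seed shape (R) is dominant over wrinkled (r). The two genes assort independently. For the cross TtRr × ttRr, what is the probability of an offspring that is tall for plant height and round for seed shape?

Dihybrid cross TtRr × ttRr — consider each gene separately:
plant height: Tt × tt → 2 Tt, 2 tt → 2 T_ : 2 tt (out of 4)
seed shape: Rr × Rr → 1 RR, 2 Rr, 1 rr → 3 R_ : 1 rr (out of 4)
Looking for: tall (T_) and round (R_)
P(tall) = 2/4, P(round) = 3/4
P(both) = 2/4 × 3/4 = 6/16 = 3/8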